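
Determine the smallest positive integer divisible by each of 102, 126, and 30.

10710

102 = 2 × 3 × 17
126 = 2 × 3^2 × 7
30 = 2 × 3 × 5
LCM(102, 126, 30) = 2 × 3^2 × 5 × 7 × 17 = 10710.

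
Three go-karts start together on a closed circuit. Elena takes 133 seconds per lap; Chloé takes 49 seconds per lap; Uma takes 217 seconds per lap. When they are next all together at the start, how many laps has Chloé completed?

They are all back at their starting positions together after one LCM of the periods.
133 = 7 × 19
49 = 7^2
217 = 7 × 31
LCM(133, 49, 217) = 7^2 × 19 × 31 = 28861.
Laps for period 49: 28861 / 49 = 589.

589 laps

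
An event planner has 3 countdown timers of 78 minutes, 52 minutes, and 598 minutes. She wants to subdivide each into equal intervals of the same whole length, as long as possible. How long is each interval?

26 minutes

The interval must divide each timer length; the longest such is the gcd.
78 = 2 × 3 × 13
52 = 2^2 × 13
598 = 2 × 13 × 23
gcd(78, 52, 598) = 2 × 13 = 26.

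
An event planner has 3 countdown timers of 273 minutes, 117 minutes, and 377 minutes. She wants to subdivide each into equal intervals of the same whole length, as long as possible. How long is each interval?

13 minutes

The interval must divide each timer length; the longest such is the gcd.
273 = 3 × 7 × 13
117 = 3^2 × 13
377 = 13 × 29
gcd(273, 117, 377) = 13.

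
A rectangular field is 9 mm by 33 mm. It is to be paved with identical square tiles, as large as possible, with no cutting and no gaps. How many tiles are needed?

Tile side = gcd(9, 33).
9 = 3^2
33 = 3 × 11
gcd(9, 33) = 3.
Tiles: (9/3) × (33/3) = 3 × 11 = 33.

33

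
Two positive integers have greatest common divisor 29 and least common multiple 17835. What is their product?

For any two positive integers, gcd × lcm = product = 29 × 17835 = 517215.

517215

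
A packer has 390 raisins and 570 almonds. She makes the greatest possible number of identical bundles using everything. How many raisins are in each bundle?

13

Number of bundles = gcd(390, 570).
390 = 2 × 3 × 5 × 13
570 = 2 × 3 × 5 × 19
gcd(390, 570) = 2 × 3 × 5 = 30.
raisins per bundle = 390 / 30 = 13.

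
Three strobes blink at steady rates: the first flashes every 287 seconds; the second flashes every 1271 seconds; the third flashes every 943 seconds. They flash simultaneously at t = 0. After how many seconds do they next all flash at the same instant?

They coincide at every common multiple of the periods; the first is the LCM.
287 = 7 × 41
1271 = 31 × 41
943 = 23 × 41
LCM(287, 1271, 943) = 7 × 23 × 31 × 41 = 204631.

204631 seconds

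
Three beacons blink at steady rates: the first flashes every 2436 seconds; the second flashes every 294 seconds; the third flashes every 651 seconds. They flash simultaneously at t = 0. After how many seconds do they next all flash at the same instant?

528612 seconds

We need the least common multiple of the intervals.
2436 = 2^2 × 3 × 7 × 29
294 = 2 × 3 × 7^2
651 = 3 × 7 × 31
LCM(2436, 294, 651) = 2^2 × 3 × 7^2 × 29 × 31 = 528612.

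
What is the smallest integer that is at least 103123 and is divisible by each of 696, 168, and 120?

121800

The integer must be a common multiple of 696, 168, and 120, so a multiple of their LCM.
696 = 2^3 × 3 × 29
168 = 2^3 × 3 × 7
120 = 2^3 × 3 × 5
LCM(696, 168, 120) = 2^3 × 3 × 5 × 7 × 29 = 24360.
Smallest multiple of 24360 that is ≥ 103123: ⌈103123/24360⌉ × 24360 = 5 × 24360 = 121800.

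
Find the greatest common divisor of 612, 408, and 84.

12

612 = 2^2 × 3^2 × 17
408 = 2^3 × 3 × 17
84 = 2^2 × 3 × 7
gcd(612, 408, 84) = 2^2 × 3 = 12.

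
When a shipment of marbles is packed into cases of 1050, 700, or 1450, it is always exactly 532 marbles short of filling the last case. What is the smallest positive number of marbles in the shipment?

60368

Being 532 short of a full case of size k means N ≡ −532 (mod k), i.e. N + 532 is a multiple of each size.
1050 = 2 × 3 × 5^2 × 7
700 = 2^2 × 5^2 × 7
1450 = 2 × 5^2 × 29
LCM(1050, 700, 1450) = 2^2 × 3 × 5^2 × 7 × 29 = 60900.
Smallest positive N is 60900 − 532 = 60368.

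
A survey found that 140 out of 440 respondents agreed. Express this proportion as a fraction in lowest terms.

140 = 2^2 × 5 × 7
440 = 2^3 × 5 × 11
gcd(140, 440) = 2^2 × 5 = 20.
Divide numerator and denominator by 20: 140/440 = 7/22.

7/22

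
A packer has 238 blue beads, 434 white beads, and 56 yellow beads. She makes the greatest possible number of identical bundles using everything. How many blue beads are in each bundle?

17

Number of bundles = gcd(238, 434, 56).
238 = 2 × 7 × 17
434 = 2 × 7 × 31
56 = 2^3 × 7
gcd(238, 434, 56) = 2 × 7 = 14.
blue beads per bundle = 238 / 14 = 17.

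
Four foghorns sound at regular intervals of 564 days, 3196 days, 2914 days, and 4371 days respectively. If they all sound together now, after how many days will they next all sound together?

The first simultaneous occurrence is after LCM of the individual periods.
564 = 2^2 × 3 × 47
3196 = 2^2 × 17 × 47
2914 = 2 × 31 × 47
4371 = 3 × 31 × 47
LCM(564, 3196, 2914, 4371) = 2^2 × 3 × 17 × 31 × 47 = 297228.

297228 days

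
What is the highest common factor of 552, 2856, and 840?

24

552 = 2^3 × 3 × 23
2856 = 2^3 × 3 × 7 × 17
840 = 2^3 × 3 × 5 × 7
gcd(552, 2856, 840) = 2^3 × 3 = 24.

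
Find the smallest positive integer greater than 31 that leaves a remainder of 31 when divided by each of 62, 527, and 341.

N − 31 must be a common multiple of 62, 527, and 341.
62 = 2 × 31
527 = 17 × 31
341 = 11 × 31
LCM(62, 527, 341) = 2 × 11 × 17 × 31 = 11594.
Smallest N > 31 is LCM + 31 = 11594 + 31 = 11625.

11625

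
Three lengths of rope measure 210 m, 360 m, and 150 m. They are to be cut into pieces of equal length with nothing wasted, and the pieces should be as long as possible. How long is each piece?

Each piece length must divide every original length, so the longest possible is gcd(210, 360, 150).
210 = 2 × 3 × 5 × 7
360 = 2^3 × 3^2 × 5
150 = 2 × 3 × 5^2
gcd(210, 360, 150) = 2 × 3 × 5 = 30.

30 m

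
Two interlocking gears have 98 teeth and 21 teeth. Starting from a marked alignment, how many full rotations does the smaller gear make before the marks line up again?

They are all back at their starting positions together after one LCM of the periods.
98 = 2 × 7^2
21 = 3 × 7
LCM(98, 21) = 2 × 3 × 7^2 = 294.
Rotations for period 21: 294 / 21 = 14.

14 rotations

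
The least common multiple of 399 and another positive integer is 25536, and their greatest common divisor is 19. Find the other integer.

gcd × lcm = product of the two integers, so the other integer is (19 × 25536) / 399 = 1216.

1216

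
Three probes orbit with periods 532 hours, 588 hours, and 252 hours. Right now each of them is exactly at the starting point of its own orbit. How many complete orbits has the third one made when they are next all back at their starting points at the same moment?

133 orbits

All finish a whole number of cycles simultaneously at t = LCM of the periods.
532 = 2^2 × 7 × 19
588 = 2^2 × 3 × 7^2
252 = 2^2 × 3^2 × 7
LCM(532, 588, 252) = 2^2 × 3^2 × 7^2 × 19 = 33516.
Orbits for period 252: 33516 / 252 = 133.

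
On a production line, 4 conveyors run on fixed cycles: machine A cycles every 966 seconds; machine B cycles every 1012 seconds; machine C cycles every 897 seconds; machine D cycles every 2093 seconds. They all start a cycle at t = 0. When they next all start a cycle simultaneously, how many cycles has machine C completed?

308 cycles

They are all back at their starting positions together after one LCM of the periods.
966 = 2 × 3 × 7 × 23
1012 = 2^2 × 11 × 23
897 = 3 × 13 × 23
2093 = 7 × 13 × 23
LCM(966, 1012, 897, 2093) = 2^2 × 3 × 7 × 11 × 13 × 23 = 276276.
Cycles for period 897: 276276 / 897 = 308.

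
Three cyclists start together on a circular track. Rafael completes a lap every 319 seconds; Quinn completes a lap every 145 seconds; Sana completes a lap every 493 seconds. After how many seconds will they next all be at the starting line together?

27115 seconds

They coincide at every common multiple of the periods; the first is the LCM.
319 = 11 × 29
145 = 5 × 29
493 = 17 × 29
LCM(319, 145, 493) = 5 × 11 × 17 × 29 = 27115.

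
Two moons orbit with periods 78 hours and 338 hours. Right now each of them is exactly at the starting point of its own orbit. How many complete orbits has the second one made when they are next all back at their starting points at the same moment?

3 orbits

All finish a whole number of cycles simultaneously at t = LCM of the periods.
78 = 2 × 3 × 13
338 = 2 × 13^2
LCM(78, 338) = 2 × 3 × 13^2 = 1014.
Orbits for period 338: 1014 / 338 = 3.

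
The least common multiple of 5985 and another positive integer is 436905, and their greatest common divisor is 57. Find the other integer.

gcd × lcm = product of the two integers, so the other integer is (57 × 436905) / 5985 = 4161.

4161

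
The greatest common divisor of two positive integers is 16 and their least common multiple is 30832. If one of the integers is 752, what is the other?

656

For two integers, gcd × lcm = product, so the other is (16 × 30832) / 752 = 493312 / 752 = 656.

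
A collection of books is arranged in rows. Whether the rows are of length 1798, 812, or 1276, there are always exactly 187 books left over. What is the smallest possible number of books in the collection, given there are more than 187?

277079

N − 187 must be a common multiple of 1798, 812, and 1276.
1798 = 2 × 29 × 31
812 = 2^2 × 7 × 29
1276 = 2^2 × 11 × 29
LCM(1798, 812, 1276) = 2^2 × 7 × 11 × 29 × 31 = 276892.
Smallest N > 187 is LCM + 187 = 276892 + 187 = 277079.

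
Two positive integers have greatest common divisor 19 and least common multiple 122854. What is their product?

2334226

For any two positive integers, gcd × lcm = product = 19 × 122854 = 2334226.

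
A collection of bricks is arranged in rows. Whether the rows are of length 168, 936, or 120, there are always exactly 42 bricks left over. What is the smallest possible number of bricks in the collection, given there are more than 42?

32802

N − 42 must be a common multiple of 168, 936, and 120.
168 = 2^3 × 3 × 7
936 = 2^3 × 3^2 × 13
120 = 2^3 × 3 × 5
LCM(168, 936, 120) = 2^3 × 3^2 × 5 × 7 × 13 = 32760.
Smallest N > 42 is LCM + 42 = 32760 + 42 = 32802.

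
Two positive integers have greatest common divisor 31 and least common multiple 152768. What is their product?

For any two positive integers, gcd × lcm = product = 31 × 152768 = 4735808.

4735808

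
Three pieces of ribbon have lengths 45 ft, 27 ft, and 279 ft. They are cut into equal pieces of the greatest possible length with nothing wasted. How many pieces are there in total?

Piece length = gcd(45, 27, 279).
45 = 3^2 × 5
27 = 3^3
279 = 3^2 × 31
gcd(45, 27, 279) = 3^2 = 9.
Total pieces = 45/9 + 27/9 + 279/9 = 5 + 3 + 31 = 39.

39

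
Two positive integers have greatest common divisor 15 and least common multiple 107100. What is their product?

1606500

For any two positive integers, gcd × lcm = product = 15 × 107100 = 1606500.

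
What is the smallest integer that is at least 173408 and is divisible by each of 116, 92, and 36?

192096

The integer must be a common multiple of 116, 92, and 36, so a multiple of their LCM.
116 = 2^2 × 29
92 = 2^2 × 23
36 = 2^2 × 3^2
LCM(116, 92, 36) = 2^2 × 3^2 × 23 × 29 = 24012.
Smallest multiple of 24012 that is ≥ 173408: ⌈173408/24012⌉ × 24012 = 8 × 24012 = 192096.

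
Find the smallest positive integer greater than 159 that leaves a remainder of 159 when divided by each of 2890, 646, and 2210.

N − 159 must be a common multiple of 2890, 646, and 2210.
2890 = 2 × 5 × 17^2
646 = 2 × 17 × 19
2210 = 2 × 5 × 13 × 17
LCM(2890, 646, 2210) = 2 × 5 × 13 × 17^2 × 19 = 713830.
Smallest N > 159 is LCM + 159 = 713830 + 159 = 713989.

713989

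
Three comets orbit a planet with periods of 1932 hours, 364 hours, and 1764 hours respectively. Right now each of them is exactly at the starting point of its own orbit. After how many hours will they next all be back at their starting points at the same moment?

527436 hours

We need the least common multiple of the intervals.
1932 = 2^2 × 3 × 7 × 23
364 = 2^2 × 7 × 13
1764 = 2^2 × 3^2 × 7^2
LCM(1932, 364, 1764) = 2^2 × 3^2 × 7^2 × 13 × 23 = 527436.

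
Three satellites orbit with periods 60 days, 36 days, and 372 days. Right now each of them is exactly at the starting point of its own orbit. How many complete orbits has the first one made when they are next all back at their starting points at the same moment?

The first common completion time is the LCM of the periods.
60 = 2^2 × 3 × 5
36 = 2^2 × 3^2
372 = 2^2 × 3 × 31
LCM(60, 36, 372) = 2^2 × 3^2 × 5 × 31 = 5580.
Orbits for period 60: 5580 / 60 = 93.

93 orbits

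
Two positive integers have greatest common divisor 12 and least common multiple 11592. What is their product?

139104

For any two positive integers, gcd × lcm = product = 12 × 11592 = 139104.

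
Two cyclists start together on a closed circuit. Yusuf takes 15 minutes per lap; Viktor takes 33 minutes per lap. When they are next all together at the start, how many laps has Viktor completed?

The first common completion time is the LCM of the periods.
15 = 3 × 5
33 = 3 × 11
LCM(15, 33) = 3 × 5 × 11 = 165.
Laps for period 33: 165 / 33 = 5.

5 laps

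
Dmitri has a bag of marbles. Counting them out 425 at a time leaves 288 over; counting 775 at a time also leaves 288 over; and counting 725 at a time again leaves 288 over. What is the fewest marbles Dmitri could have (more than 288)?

N − 288 must be a common multiple of 425, 775, and 725.
425 = 5^2 × 17
775 = 5^2 × 31
725 = 5^2 × 29
LCM(425, 775, 725) = 5^2 × 17 × 29 × 31 = 382075.
Smallest N > 288 is LCM + 288 = 382075 + 288 = 382363.

382363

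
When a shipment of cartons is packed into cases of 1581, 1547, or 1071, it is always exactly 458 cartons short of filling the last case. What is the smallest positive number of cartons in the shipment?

Being 458 short of a full case of size k means N ≡ −458 (mod k), i.e. N + 458 is a multiple of each size.
1581 = 3 × 17 × 31
1547 = 7 × 13 × 17
1071 = 3^2 × 7 × 17
LCM(1581, 1547, 1071) = 3^2 × 7 × 13 × 17 × 31 = 431613.
Smallest positive N is 431613 − 458 = 431155.

431155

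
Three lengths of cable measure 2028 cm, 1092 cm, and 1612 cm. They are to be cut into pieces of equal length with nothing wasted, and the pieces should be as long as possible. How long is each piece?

52 cm

Each piece length must divide every original length, so the longest possible is gcd(2028, 1092, 1612).
2028 = 2^2 × 3 × 13^2
1092 = 2^2 × 3 × 7 × 13
1612 = 2^2 × 13 × 31
gcd(2028, 1092, 1612) = 2^2 × 13 = 52.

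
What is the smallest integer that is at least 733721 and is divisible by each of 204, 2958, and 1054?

The integer must be a common multiple of 204, 2958, and 1054, so a multiple of their LCM.
204 = 2^2 × 3 × 17
2958 = 2 × 3 × 17 × 29
1054 = 2 × 17 × 31
LCM(204, 2958, 1054) = 2^2 × 3 × 17 × 29 × 31 = 183396.
Smallest multiple of 183396 that is ≥ 733721: ⌈733721/183396⌉ × 183396 = 5 × 183396 = 916980.

916980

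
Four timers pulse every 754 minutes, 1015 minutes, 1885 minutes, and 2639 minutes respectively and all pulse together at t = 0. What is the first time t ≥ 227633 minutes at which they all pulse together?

237510 minutes

Joint pulses occur at multiples of LCM(754, 1015, 1885, 2639).
754 = 2 × 13 × 29
1015 = 5 × 7 × 29
1885 = 5 × 13 × 29
2639 = 7 × 13 × 29
LCM(754, 1015, 1885, 2639) = 2 × 5 × 7 × 13 × 29 = 26390.
Smallest multiple of 26390 that is ≥ 227633: ⌈227633/26390⌉ × 26390 = 9 × 26390 = 237510.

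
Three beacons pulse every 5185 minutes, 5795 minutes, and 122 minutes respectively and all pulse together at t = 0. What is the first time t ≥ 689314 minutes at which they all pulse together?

Joint pulses occur at multiples of LCM(5185, 5795, 122).
5185 = 5 × 17 × 61
5795 = 5 × 19 × 61
122 = 2 × 61
LCM(5185, 5795, 122) = 2 × 5 × 17 × 19 × 61 = 197030.
Smallest multiple of 197030 that is ≥ 689314: ⌈689314/197030⌉ × 197030 = 4 × 197030 = 788120.

788120 minutes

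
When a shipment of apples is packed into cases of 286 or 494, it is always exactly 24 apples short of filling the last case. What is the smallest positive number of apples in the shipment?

Being 24 short of a full case of size k means N ≡ −24 (mod k), i.e. N + 24 is a multiple of each size.
286 = 2 × 11 × 13
494 = 2 × 13 × 19
LCM(286, 494) = 2 × 11 × 13 × 19 = 5434.
Smallest positive N is 5434 − 24 = 5410.

5410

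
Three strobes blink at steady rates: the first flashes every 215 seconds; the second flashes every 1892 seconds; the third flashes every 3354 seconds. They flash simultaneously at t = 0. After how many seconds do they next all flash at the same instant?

368940 seconds

We need the least common multiple of the intervals.
215 = 5 × 43
1892 = 2^2 × 11 × 43
3354 = 2 × 3 × 13 × 43
LCM(215, 1892, 3354) = 2^2 × 3 × 5 × 11 × 13 × 43 = 368940.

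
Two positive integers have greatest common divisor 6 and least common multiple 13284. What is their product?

For any two positive integers, gcd × lcm = product = 6 × 13284 = 79704.

79704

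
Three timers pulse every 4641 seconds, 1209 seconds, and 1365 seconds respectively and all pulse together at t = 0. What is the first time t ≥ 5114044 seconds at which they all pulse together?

Joint pulses occur at multiples of LCM(4641, 1209, 1365).
4641 = 3 × 7 × 13 × 17
1209 = 3 × 13 × 31
1365 = 3 × 5 × 7 × 13
LCM(4641, 1209, 1365) = 3 × 5 × 7 × 13 × 17 × 31 = 719355.
Smallest multiple of 719355 that is ≥ 5114044: ⌈5114044/719355⌉ × 719355 = 8 × 719355 = 5754840.

5754840 seconds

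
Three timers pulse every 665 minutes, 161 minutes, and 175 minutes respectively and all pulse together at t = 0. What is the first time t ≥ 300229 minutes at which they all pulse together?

Joint pulses occur at multiples of LCM(665, 161, 175).
665 = 5 × 7 × 19
161 = 7 × 23
175 = 5^2 × 7
LCM(665, 161, 175) = 5^2 × 7 × 19 × 23 = 76475.
Smallest multiple of 76475 that is ≥ 300229: ⌈300229/76475⌉ × 76475 = 4 × 76475 = 305900.

305900 minutes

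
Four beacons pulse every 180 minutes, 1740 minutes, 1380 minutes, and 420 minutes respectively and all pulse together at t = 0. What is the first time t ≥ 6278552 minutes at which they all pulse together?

6723360 minutes

Joint pulses occur at multiples of LCM(180, 1740, 1380, 420).
180 = 2^2 × 3^2 × 5
1740 = 2^2 × 3 × 5 × 29
1380 = 2^2 × 3 × 5 × 23
420 = 2^2 × 3 × 5 × 7
LCM(180, 1740, 1380, 420) = 2^2 × 3^2 × 5 × 7 × 23 × 29 = 840420.
Smallest multiple of 840420 that is ≥ 6278552: ⌈6278552/840420⌉ × 840420 = 8 × 840420 = 6723360.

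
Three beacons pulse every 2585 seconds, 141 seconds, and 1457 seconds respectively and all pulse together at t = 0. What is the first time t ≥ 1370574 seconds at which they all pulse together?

1442430 seconds

Joint pulses occur at multiples of LCM(2585, 141, 1457).
2585 = 5 × 11 × 47
141 = 3 × 47
1457 = 31 × 47
LCM(2585, 141, 1457) = 3 × 5 × 11 × 31 × 47 = 240405.
Smallest multiple of 240405 that is ≥ 1370574: ⌈1370574/240405⌉ × 240405 = 6 × 240405 = 1442430.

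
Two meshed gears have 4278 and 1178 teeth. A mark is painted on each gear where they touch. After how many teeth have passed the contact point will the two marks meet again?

The first simultaneous occurrence is after LCM of the individual periods.
4278 = 2 × 3 × 23 × 31
1178 = 2 × 19 × 31
LCM(4278, 1178) = 2 × 3 × 19 × 23 × 31 = 81282.

81282 teeth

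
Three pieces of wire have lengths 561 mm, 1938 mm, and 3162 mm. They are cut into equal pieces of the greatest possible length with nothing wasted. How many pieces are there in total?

Piece length = gcd(561, 1938, 3162).
561 = 3 × 11 × 17
1938 = 2 × 3 × 17 × 19
3162 = 2 × 3 × 17 × 31
gcd(561, 1938, 3162) = 3 × 17 = 51.
Total pieces = 561/51 + 1938/51 + 3162/51 = 11 + 38 + 62 = 111.

111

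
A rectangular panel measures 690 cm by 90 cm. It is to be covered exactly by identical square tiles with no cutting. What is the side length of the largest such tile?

30 cm

The tile side must divide both 690 and 90, so the largest is their gcd.
690 = 2 × 3 × 5 × 23
90 = 2 × 3^2 × 5
gcd(690, 90) = 2 × 3 × 5 = 30.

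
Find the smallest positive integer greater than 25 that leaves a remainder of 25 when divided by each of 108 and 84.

781

N − 25 must be a common multiple of 108 and 84.
108 = 2^2 × 3^3
84 = 2^2 × 3 × 7
LCM(108, 84) = 2^2 × 3^3 × 7 = 756.
Smallest N > 25 is LCM + 25 = 756 + 25 = 781.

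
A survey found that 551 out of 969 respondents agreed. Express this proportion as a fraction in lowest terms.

29/51

551 = 19 × 29
969 = 3 × 17 × 19
gcd(551, 969) = 19.
Divide numerator and denominator by 19: 551/969 = 29/51.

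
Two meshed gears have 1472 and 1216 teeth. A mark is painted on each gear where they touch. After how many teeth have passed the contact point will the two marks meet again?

They coincide at every common multiple of the periods; the first is the LCM.
1472 = 2^6 × 23
1216 = 2^6 × 19
LCM(1472, 1216) = 2^6 × 19 × 23 = 27968.

27968 teeth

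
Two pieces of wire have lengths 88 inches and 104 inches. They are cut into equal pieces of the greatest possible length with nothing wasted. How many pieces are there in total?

24

Piece length = gcd(88, 104).
88 = 2^3 × 11
104 = 2^3 × 13
gcd(88, 104) = 2^3 = 8.
Total pieces = 88/8 + 104/8 = 11 + 13 = 24.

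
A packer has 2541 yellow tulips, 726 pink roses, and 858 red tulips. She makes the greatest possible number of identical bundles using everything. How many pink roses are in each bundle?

22

Number of bundles = gcd(2541, 726, 858).
2541 = 3 × 7 × 11^2
726 = 2 × 3 × 11^2
858 = 2 × 3 × 11 × 13
gcd(2541, 726, 858) = 3 × 11 = 33.
pink roses per bundle = 726 / 33 = 22.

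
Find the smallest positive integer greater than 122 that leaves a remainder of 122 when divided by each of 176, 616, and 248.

38314

N − 122 must be a common multiple of 176, 616, and 248.
176 = 2^4 × 11
616 = 2^3 × 7 × 11
248 = 2^3 × 31
LCM(176, 616, 248) = 2^4 × 7 × 11 × 31 = 38192.
Smallest N > 122 is LCM + 122 = 38192 + 122 = 38314.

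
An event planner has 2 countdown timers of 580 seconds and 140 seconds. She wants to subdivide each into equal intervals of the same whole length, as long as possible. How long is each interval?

The interval must divide each timer length; the longest such is the gcd.
580 = 2^2 × 5 × 29
140 = 2^2 × 5 × 7
gcd(580, 140) = 2^2 × 5 = 20.

20 seconds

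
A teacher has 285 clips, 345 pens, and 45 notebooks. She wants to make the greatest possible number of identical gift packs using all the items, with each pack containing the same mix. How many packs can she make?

The pack count must divide each quantity, so the greatest is gcd(285, 345, 45).
285 = 3 × 5 × 19
345 = 3 × 5 × 23
45 = 3^2 × 5
gcd(285, 345, 45) = 3 × 5 = 15.

15 packs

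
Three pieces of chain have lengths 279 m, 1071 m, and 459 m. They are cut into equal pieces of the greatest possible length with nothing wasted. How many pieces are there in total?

Piece length = gcd(279, 1071, 459).
279 = 3^2 × 31
1071 = 3^2 × 7 × 17
459 = 3^3 × 17
gcd(279, 1071, 459) = 3^2 = 9.
Total pieces = 279/9 + 1071/9 + 459/9 = 31 + 119 + 51 = 201.

201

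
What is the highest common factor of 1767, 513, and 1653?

1767 = 3 × 19 × 31
513 = 3^3 × 19
1653 = 3 × 19 × 29
gcd(1767, 513, 1653) = 3 × 19 = 57.

57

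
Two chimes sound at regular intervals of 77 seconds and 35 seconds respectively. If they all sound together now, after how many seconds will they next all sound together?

385 seconds

We need the least common multiple of the intervals.
77 = 7 × 11
35 = 5 × 7
LCM(77, 35) = 5 × 7 × 11 = 385.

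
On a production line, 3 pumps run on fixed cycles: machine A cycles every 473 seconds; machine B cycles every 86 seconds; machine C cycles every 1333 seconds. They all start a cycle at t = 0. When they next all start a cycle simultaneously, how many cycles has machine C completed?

The first common completion time is the LCM of the periods.
473 = 11 × 43
86 = 2 × 43
1333 = 31 × 43
LCM(473, 86, 1333) = 2 × 11 × 31 × 43 = 29326.
Cycles for period 1333: 29326 / 1333 = 22.

22 cycles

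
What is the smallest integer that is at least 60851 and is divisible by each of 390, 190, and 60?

74100

The integer must be a common multiple of 390, 190, and 60, so a multiple of their LCM.
390 = 2 × 3 × 5 × 13
190 = 2 × 5 × 19
60 = 2^2 × 3 × 5
LCM(390, 190, 60) = 2^2 × 3 × 5 × 13 × 19 = 14820.
Smallest multiple of 14820 that is ≥ 60851: ⌈60851/14820⌉ × 14820 = 5 × 14820 = 74100.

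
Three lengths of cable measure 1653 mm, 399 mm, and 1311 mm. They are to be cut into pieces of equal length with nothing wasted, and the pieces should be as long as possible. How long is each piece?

57 mm

Each piece length must divide every original length, so the longest possible is gcd(1653, 399, 1311).
1653 = 3 × 19 × 29
399 = 3 × 7 × 19
1311 = 3 × 19 × 23
gcd(1653, 399, 1311) = 3 × 19 = 57.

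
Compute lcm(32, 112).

32 = 2^5
112 = 2^4 × 7
LCM(32, 112) = 2^5 × 7 = 224.

224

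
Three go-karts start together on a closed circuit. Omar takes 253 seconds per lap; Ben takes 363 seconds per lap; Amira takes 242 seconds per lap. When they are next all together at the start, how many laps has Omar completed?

They are all back at their starting positions together after one LCM of the periods.
253 = 11 × 23
363 = 3 × 11^2
242 = 2 × 11^2
LCM(253, 363, 242) = 2 × 3 × 11^2 × 23 = 16698.
Laps for period 253: 16698 / 253 = 66.

66 laps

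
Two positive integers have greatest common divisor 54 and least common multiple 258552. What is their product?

For any two positive integers, gcd × lcm = product = 54 × 258552 = 13961808.

13961808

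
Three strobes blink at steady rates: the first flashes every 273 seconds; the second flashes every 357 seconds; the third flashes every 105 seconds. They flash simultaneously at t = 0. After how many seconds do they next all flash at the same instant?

The first simultaneous occurrence is after LCM of the individual periods.
273 = 3 × 7 × 13
357 = 3 × 7 × 17
105 = 3 × 5 × 7
LCM(273, 357, 105) = 3 × 5 × 7 × 13 × 17 = 23205.

23205 seconds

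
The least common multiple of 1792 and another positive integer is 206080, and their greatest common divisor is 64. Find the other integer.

7360

gcd × lcm = product of the two integers, so the other integer is (64 × 206080) / 1792 = 7360.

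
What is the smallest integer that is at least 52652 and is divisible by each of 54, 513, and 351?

The integer must be a common multiple of 54, 513, and 351, so a multiple of their LCM.
54 = 2 × 3^3
513 = 3^3 × 19
351 = 3^3 × 13
LCM(54, 513, 351) = 2 × 3^3 × 13 × 19 = 13338.
Smallest multiple of 13338 that is ≥ 52652: ⌈52652/13338⌉ × 13338 = 4 × 13338 = 53352.

53352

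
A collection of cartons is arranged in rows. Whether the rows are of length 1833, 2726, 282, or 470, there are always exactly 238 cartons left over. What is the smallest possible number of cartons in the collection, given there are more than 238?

N − 238 must be a common multiple of 1833, 2726, 282, and 470.
1833 = 3 × 13 × 47
2726 = 2 × 29 × 47
282 = 2 × 3 × 47
470 = 2 × 5 × 47
LCM(1833, 2726, 282, 470) = 2 × 3 × 5 × 13 × 29 × 47 = 531570.
Smallest N > 238 is LCM + 238 = 531570 + 238 = 531808.

531808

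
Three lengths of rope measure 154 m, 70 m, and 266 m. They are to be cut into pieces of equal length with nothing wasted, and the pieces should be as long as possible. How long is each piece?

Each piece length must divide every original length, so the longest possible is gcd(154, 70, 266).
154 = 2 × 7 × 11
70 = 2 × 5 × 7
266 = 2 × 7 × 19
gcd(154, 70, 266) = 2 × 7 = 14.

14 m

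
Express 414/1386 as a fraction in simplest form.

414 = 2 × 3^2 × 23
1386 = 2 × 3^2 × 7 × 11
gcd(414, 1386) = 2 × 3^2 = 18.
Divide numerator and denominator by 18: 414/1386 = 23/77.

23/77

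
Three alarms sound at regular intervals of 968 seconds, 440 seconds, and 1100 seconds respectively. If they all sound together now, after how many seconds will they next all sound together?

24200 seconds

They coincide at every common multiple of the periods; the first is the LCM.
968 = 2^3 × 11^2
440 = 2^3 × 5 × 11
1100 = 2^2 × 5^2 × 11
LCM(968, 440, 1100) = 2^3 × 5^2 × 11^2 = 24200.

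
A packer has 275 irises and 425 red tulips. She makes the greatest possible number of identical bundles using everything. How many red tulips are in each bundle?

Number of bundles = gcd(275, 425).
275 = 5^2 × 11
425 = 5^2 × 17
gcd(275, 425) = 5^2 = 25.
red tulips per bundle = 425 / 25 = 17.

17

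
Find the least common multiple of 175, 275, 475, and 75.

175 = 5^2 × 7
275 = 5^2 × 11
475 = 5^2 × 19
75 = 3 × 5^2
LCM(175, 275, 475, 75) = 3 × 5^2 × 7 × 11 × 19 = 109725.

109725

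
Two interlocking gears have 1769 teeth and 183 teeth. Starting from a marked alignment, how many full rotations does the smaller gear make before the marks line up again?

29 rotations

All finish a whole number of cycles simultaneously at t = LCM of the periods.
1769 = 29 × 61
183 = 3 × 61
LCM(1769, 183) = 3 × 29 × 61 = 5307.
Rotations for period 183: 5307 / 183 = 29.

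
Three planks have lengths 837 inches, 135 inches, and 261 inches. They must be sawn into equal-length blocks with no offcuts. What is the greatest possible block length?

9 inches

This is the greatest common divisor of 837, 135, and 261.
837 = 3^3 × 31
135 = 3^3 × 5
261 = 3^2 × 29
gcd(837, 135, 261) = 3^2 = 9.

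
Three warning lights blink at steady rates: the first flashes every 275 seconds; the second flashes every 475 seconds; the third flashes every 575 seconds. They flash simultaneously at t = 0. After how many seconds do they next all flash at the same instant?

120175 seconds

The first simultaneous occurrence is after LCM of the individual periods.
275 = 5^2 × 11
475 = 5^2 × 19
575 = 5^2 × 23
LCM(275, 475, 575) = 5^2 × 11 × 19 × 23 = 120175.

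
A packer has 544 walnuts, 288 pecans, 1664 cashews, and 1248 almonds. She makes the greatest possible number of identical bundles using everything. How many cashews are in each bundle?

Number of bundles = gcd(544, 288, 1664, 1248).
544 = 2^5 × 17
288 = 2^5 × 3^2
1664 = 2^7 × 13
1248 = 2^5 × 3 × 13
gcd(544, 288, 1664, 1248) = 2^5 = 32.
cashews per bundle = 1664 / 32 = 52.

52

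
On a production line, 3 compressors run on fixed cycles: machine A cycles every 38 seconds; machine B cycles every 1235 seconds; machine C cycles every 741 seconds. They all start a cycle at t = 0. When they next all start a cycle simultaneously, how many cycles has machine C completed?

10 cycles

They are all back at their starting positions together after one LCM of the periods.
38 = 2 × 19
1235 = 5 × 13 × 19
741 = 3 × 13 × 19
LCM(38, 1235, 741) = 2 × 3 × 5 × 13 × 19 = 7410.
Cycles for period 741: 7410 / 741 = 10.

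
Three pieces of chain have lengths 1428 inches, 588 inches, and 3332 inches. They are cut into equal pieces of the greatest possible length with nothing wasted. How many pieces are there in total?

Piece length = gcd(1428, 588, 3332).
1428 = 2^2 × 3 × 7 × 17
588 = 2^2 × 3 × 7^2
3332 = 2^2 × 7^2 × 17
gcd(1428, 588, 3332) = 2^2 × 7 = 28.
Total pieces = 1428/28 + 588/28 + 3332/28 = 51 + 21 + 119 = 191.

191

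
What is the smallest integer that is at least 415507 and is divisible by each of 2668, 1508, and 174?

416208

The integer must be a common multiple of 2668, 1508, and 174, so a multiple of their LCM.
2668 = 2^2 × 23 × 29
1508 = 2^2 × 13 × 29
174 = 2 × 3 × 29
LCM(2668, 1508, 174) = 2^2 × 3 × 13 × 23 × 29 = 104052.
Smallest multiple of 104052 that is ≥ 415507: ⌈415507/104052⌉ × 104052 = 4 × 104052 = 416208.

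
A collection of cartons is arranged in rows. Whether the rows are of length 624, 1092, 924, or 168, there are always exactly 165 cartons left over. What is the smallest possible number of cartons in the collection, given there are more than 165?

N − 165 must be a common multiple of 624, 1092, 924, and 168.
624 = 2^4 × 3 × 13
1092 = 2^2 × 3 × 7 × 13
924 = 2^2 × 3 × 7 × 11
168 = 2^3 × 3 × 7
LCM(624, 1092, 924, 168) = 2^4 × 3 × 7 × 11 × 13 = 48048.
Smallest N > 165 is LCM + 165 = 48048 + 165 = 48213.

48213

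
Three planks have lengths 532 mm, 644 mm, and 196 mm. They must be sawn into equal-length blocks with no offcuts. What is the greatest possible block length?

The block length must divide every plank, so the greatest is gcd(532, 644, 196).
532 = 2^2 × 7 × 19
644 = 2^2 × 7 × 23
196 = 2^2 × 7^2
gcd(532, 644, 196) = 2^2 × 7 = 28.

28 mm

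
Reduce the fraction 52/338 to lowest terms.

52 = 2^2 × 13
338 = 2 × 13^2
gcd(52, 338) = 2 × 13 = 26.
Divide numerator and denominator by 26: 52/338 = 2/13.

2/13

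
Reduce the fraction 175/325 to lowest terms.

175 = 5^2 × 7
325 = 5^2 × 13
gcd(175, 325) = 5^2 = 25.
Divide numerator and denominator by 25: 175/325 = 7/13.

7/13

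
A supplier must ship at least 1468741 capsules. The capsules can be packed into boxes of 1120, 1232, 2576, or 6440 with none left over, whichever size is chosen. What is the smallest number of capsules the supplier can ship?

1700160

The number of capsules must be a common multiple of 1120, 1232, 2576, and 6440, so a multiple of their LCM.
1120 = 2^5 × 5 × 7
1232 = 2^4 × 7 × 11
2576 = 2^4 × 7 × 23
6440 = 2^3 × 5 × 7 × 23
LCM(1120, 1232, 2576, 6440) = 2^5 × 5 × 7 × 11 × 23 = 283360.
Smallest multiple of 283360 that is ≥ 1468741: ⌈1468741/283360⌉ × 283360 = 6 × 283360 = 1700160.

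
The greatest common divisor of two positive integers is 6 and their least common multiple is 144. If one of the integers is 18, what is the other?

For two integers, gcd × lcm = product, so the other is (6 × 144) / 18 = 864 / 18 = 48.

48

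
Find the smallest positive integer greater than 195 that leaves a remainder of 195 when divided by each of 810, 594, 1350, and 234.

579345

N − 195 must be a common multiple of 810, 594, 1350, and 234.
810 = 2 × 3^4 × 5
594 = 2 × 3^3 × 11
1350 = 2 × 3^3 × 5^2
234 = 2 × 3^2 × 13
LCM(810, 594, 1350, 234) = 2 × 3^4 × 5^2 × 11 × 13 = 579150.
Smallest N > 195 is LCM + 195 = 579150 + 195 = 579345.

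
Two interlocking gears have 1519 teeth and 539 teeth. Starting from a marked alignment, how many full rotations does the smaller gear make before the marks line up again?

They are all back at their starting positions together after one LCM of the periods.
1519 = 7^2 × 31
539 = 7^2 × 11
LCM(1519, 539) = 7^2 × 11 × 31 = 16709.
Rotations for period 539: 16709 / 539 = 31.

31 rotations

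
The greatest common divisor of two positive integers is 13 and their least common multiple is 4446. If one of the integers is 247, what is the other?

234

For two integers, gcd × lcm = product, so the other is (13 × 4446) / 247 = 57798 / 247 = 234.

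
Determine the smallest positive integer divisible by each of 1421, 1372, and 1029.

119364

1421 = 7^2 × 29
1372 = 2^2 × 7^3
1029 = 3 × 7^3
LCM(1421, 1372, 1029) = 2^2 × 3 × 7^3 × 29 = 119364.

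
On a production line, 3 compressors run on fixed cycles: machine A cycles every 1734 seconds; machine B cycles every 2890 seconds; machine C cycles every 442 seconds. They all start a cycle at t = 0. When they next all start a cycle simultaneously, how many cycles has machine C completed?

They are all back at their starting positions together after one LCM of the periods.
1734 = 2 × 3 × 17^2
2890 = 2 × 5 × 17^2
442 = 2 × 13 × 17
LCM(1734, 2890, 442) = 2 × 3 × 5 × 13 × 17^2 = 112710.
Cycles for period 442: 112710 / 442 = 255.

255 cycles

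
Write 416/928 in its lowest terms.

13/29

416 = 2^5 × 13
928 = 2^5 × 29
gcd(416, 928) = 2^5 = 32.
Divide numerator and denominator by 32: 416/928 = 13/29.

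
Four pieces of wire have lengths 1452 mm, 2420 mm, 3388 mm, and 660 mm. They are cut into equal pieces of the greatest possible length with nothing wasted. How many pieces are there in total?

180

Piece length = gcd(1452, 2420, 3388, 660).
1452 = 2^2 × 3 × 11^2
2420 = 2^2 × 5 × 11^2
3388 = 2^2 × 7 × 11^2
660 = 2^2 × 3 × 5 × 11
gcd(1452, 2420, 3388, 660) = 2^2 × 11 = 44.
Total pieces = 1452/44 + 2420/44 + 3388/44 + 660/44 = 33 + 55 + 77 + 15 = 180.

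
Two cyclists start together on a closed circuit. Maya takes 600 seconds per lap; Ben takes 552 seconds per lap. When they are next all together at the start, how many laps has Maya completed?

23 laps

All finish a whole number of cycles simultaneously at t = LCM of the periods.
600 = 2^3 × 3 × 5^2
552 = 2^3 × 3 × 23
LCM(600, 552) = 2^3 × 3 × 5^2 × 23 = 13800.
Laps for period 600: 13800 / 600 = 23.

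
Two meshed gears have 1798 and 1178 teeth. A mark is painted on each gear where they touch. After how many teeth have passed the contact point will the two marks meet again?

The first simultaneous occurrence is after LCM of the individual periods.
1798 = 2 × 29 × 31
1178 = 2 × 19 × 31
LCM(1798, 1178) = 2 × 19 × 29 × 31 = 34162.

34162 teeth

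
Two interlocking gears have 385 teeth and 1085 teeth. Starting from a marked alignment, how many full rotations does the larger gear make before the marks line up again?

11 rotations

All finish a whole number of cycles simultaneously at t = LCM of the periods.
385 = 5 × 7 × 11
1085 = 5 × 7 × 31
LCM(385, 1085) = 5 × 7 × 11 × 31 = 11935.
Rotations for period 1085: 11935 / 1085 = 11.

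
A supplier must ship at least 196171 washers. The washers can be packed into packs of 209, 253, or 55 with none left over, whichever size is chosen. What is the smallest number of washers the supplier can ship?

216315

The number of washers must be a common multiple of 209, 253, and 55, so a multiple of their LCM.
209 = 11 × 19
253 = 11 × 23
55 = 5 × 11
LCM(209, 253, 55) = 5 × 11 × 19 × 23 = 24035.
Smallest multiple of 24035 that is ≥ 196171: ⌈196171/24035⌉ × 24035 = 9 × 24035 = 216315.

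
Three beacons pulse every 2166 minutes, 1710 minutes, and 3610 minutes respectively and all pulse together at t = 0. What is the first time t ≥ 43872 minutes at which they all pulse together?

64980 minutes

Joint pulses occur at multiples of LCM(2166, 1710, 3610).
2166 = 2 × 3 × 19^2
1710 = 2 × 3^2 × 5 × 19
3610 = 2 × 5 × 19^2
LCM(2166, 1710, 3610) = 2 × 3^2 × 5 × 19^2 = 32490.
Smallest multiple of 32490 that is ≥ 43872: ⌈43872/32490⌉ × 32490 = 2 × 32490 = 64980.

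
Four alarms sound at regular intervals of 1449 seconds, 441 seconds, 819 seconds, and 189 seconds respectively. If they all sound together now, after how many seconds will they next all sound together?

We need the least common multiple of the intervals.
1449 = 3^2 × 7 × 23
441 = 3^2 × 7^2
819 = 3^2 × 7 × 13
189 = 3^3 × 7
LCM(1449, 441, 819, 189) = 3^3 × 7^2 × 13 × 23 = 395577.

395577 seconds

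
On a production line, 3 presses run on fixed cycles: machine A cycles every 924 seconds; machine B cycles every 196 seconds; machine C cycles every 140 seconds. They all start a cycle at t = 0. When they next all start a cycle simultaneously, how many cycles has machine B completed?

165 cycles

The first common completion time is the LCM of the periods.
924 = 2^2 × 3 × 7 × 11
196 = 2^2 × 7^2
140 = 2^2 × 5 × 7
LCM(924, 196, 140) = 2^2 × 3 × 5 × 7^2 × 11 = 32340.
Cycles for period 196: 32340 / 196 = 165.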